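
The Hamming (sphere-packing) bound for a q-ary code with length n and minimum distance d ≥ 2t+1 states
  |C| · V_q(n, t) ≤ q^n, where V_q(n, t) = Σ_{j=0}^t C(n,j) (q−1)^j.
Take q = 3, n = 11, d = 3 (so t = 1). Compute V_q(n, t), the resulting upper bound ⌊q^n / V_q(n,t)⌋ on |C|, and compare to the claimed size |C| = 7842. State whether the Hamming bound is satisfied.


V_q(n, t) = 23, q^n = 177147, Hamming bound = 7702, |C| = 7842 > bound (violated).

Step 1: Compute V_q(n, t) = Σ_{j=0}^1 C(n, j) (q−1)^j.
  j = 0: C(11,0)·(2)^0 = 1·1 = 1.
  j = 1: C(11,1)·(2)^1 = 11·2 = 22.
  V_q(n, t) = 1 + 22 = 23.
Step 2: q^n = 3^11 = 177147.
Step 3: Hamming bound ⌊q^n / V_q(n,t)⌋ = ⌊177147/23⌋ = 7702.
Step 4: Compare |C| = 7842 to 7702: violated.
The claimed |C| lies above the Hamming bound, so no 3-ary code of length 11 with d ≥ 3 can have 7842 codewords.


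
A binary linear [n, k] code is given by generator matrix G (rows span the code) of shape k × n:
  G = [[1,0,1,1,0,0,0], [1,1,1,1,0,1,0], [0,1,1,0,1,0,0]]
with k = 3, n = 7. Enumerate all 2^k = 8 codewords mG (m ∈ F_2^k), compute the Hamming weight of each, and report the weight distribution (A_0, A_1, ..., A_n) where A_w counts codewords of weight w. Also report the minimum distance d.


Weight distribution: A_0 = 1, A_2 = 1, A_3 = 3, A_4 = 2, A_5 = 1. Minimum distance d = 2.

Enumerate all 2^3 = 8 messages m ∈ F_2^3.
For each, compute codeword c = mG in F_2^7, then tally its weight.
  m = 000 → c = 0000000, weight = 0.
  m = 100 → c = 1011000, weight = 3.
  m = 010 → c = 1111010, weight = 5.
  m = 110 → c = 0100010, weight = 2.
  m = 001 → c = 0110100, weight = 3.
  m = 101 → c = 1101100, weight = 4.
  m = 011 → c = 1001110, weight = 4.
  m = 111 → c = 0010110, weight = 3.
Tally weights:
  weight 0: 1 codewords.
  weight 2: 1 codewords.
  weight 3: 3 codewords.
  weight 4: 2 codewords.
  weight 5: 1 codewords.
Minimum distance d = smallest w > 0 with A_w > 0 = 2.
Sanity: Σ A_w = 8 = 2^3 = 8 ✓.


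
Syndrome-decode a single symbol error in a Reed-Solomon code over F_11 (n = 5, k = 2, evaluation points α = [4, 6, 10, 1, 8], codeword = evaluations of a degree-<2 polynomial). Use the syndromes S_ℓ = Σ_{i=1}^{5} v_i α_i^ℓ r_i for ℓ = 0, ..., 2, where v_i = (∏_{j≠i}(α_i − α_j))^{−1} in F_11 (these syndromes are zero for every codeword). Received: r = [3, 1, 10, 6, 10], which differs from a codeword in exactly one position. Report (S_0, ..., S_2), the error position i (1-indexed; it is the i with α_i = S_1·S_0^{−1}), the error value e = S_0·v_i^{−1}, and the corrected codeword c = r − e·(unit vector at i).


S = (8, 3, 8), error at position 3, error magnitude e = 2, c = [3, 1, 8, 6, 10].

Step 1: column multipliers v_i = (∏_{j≠i}(α_i − α_j))^{−1} mod 11.
  i = 1 (α = 4): (4−6)(4−10)(4−1)(4−8) = (−2)·(−6)·3·(−4) = −144 ≡ 10, so v_1 = 10^{−1} = 10 (mod 11).
  i = 2 (α = 6): (6−4)(6−10)(6−1)(6−8) = 2·(−4)·5·(−2) = 80 ≡ 3, so v_2 = 3^{−1} = 4 (mod 11).
  i = 3 (α = 10): (10−4)(10−6)(10−1)(10−8) = 6·4·9·2 = 432 ≡ 3, so v_3 = 3^{−1} = 4 (mod 11).
  i = 4 (α = 1): (1−4)(1−6)(1−10)(1−8) = (−3)·(−5)·(−9)·(−7) = 945 ≡ 10, so v_4 = 10^{−1} = 10 (mod 11).
  i = 5 (α = 8): (8−4)(8−6)(8−10)(8−1) = 4·2·(−2)·7 = −112 ≡ 9, so v_5 = 9^{−1} = 5 (mod 11).
  v = [10, 4, 4, 10, 5].
Step 2: syndromes of r = [3, 1, 10, 6, 10] (all sums mod 11).
  S_0 = Σ v_i r_i = 10·3 + 4·1 + 4·10 + 10·6 + 5·10 = 184 ≡ 8.
  S_1 = Σ v_i α_i r_i = 10·4·3 + 4·6·1 + 4·10·10 + 10·1·6 + 5·8·10 = 1004 ≡ 3.
  α_i^2 mod 11 = [5, 3, 1, 1, 9].
  S_2 = Σ v_i α_i^2 r_i = 10·5·3 + 4·3·1 + 4·1·10 + 10·1·6 + 5·9·10 = 712 ≡ 8.
  S = (8, 3, 8) ≠ 0, so r is not a codeword (an error is present).
Step 3: locate the error. For a single error e at position i, S_ℓ = v_i·e·α_i^ℓ, so α_err = S_1/S_0.
  S_0^{−1} = 8^{−1} = 7 (mod 11), so α_err = 3·7 = 21 ≡ 10 = α_3. Error position i = 3.
  Consistency check: S_2/S_1 = 8·4 = 32 ≡ 10 = α_err ✓ (single-error assumption holds).
Step 4: error magnitude e = S_0/v_3 = S_0·∏_{j≠3}(α_3 − α_j) = 8·3 = 24 ≡ 2 (mod 11).
Step 5: correct position 3: c_3 = r_3 − e = 10 − 2 ≡ 8 (mod 11). Hence c = [3, 1, 8, 6, 10].
  Check: interpolating c through the α_i gives m(x) = 7 + 10·x (degree < 2) with m(α_i) = c_i for every i, so c is indeed a codeword.


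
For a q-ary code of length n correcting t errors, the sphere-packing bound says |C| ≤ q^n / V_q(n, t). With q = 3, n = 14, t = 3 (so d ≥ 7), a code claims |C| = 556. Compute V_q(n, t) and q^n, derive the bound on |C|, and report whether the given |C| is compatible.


V_q(n, t) = 3305, q^n = 4782969, Hamming bound = 1447, |C| = 556 ≤ bound (satisfied).

Step 1: Compute V_q(n, t) = Σ_{j=0}^3 C(n, j) (q−1)^j.
  j = 0: C(14,0)·(2)^0 = 1·1 = 1.
  j = 1: C(14,1)·(2)^1 = 14·2 = 28.
  j = 2: C(14,2)·(2)^2 = 91·4 = 364.
  j = 3: C(14,3)·(2)^3 = 364·8 = 2912.
  V_q(n, t) = 1 + 28 + 364 + 2912 = 3305.
Step 2: q^n = 3^14 = 4782969.
Step 3: Hamming bound ⌊q^n / V_q(n,t)⌋ = ⌊4782969/3305⌋ = 1447.
Step 4: Compare |C| = 556 to 1447: satisfied.
The claimed |C| lies below the Hamming bound.


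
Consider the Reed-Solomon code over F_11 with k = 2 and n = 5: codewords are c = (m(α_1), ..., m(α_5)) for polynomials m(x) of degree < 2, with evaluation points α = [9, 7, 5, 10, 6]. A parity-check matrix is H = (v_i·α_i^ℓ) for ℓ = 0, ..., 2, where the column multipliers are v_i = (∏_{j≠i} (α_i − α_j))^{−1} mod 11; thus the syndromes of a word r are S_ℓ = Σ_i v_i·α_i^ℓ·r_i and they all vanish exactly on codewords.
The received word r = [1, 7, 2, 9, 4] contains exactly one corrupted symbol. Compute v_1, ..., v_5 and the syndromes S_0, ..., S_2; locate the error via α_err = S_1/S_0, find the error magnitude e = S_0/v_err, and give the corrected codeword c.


S = (6, 3, 7), error at position 5, error magnitude e = 5, c = [1, 7, 2, 9, 10].

Step 1: column multipliers v_i = (∏_{j≠i}(α_i − α_j))^{−1} mod 11.
  i = 1 (α = 9): (9−7)(9−5)(9−10)(9−6) = 2·4·(−1)·3 = −24 ≡ 9, so v_1 = 9^{−1} = 5 (mod 11).
  i = 2 (α = 7): (7−9)(7−5)(7−10)(7−6) = (−2)·2·(−3)·1 = 12 ≡ 1, so v_2 = 1^{−1} = 1 (mod 11).
  i = 3 (α = 5): (5−9)(5−7)(5−10)(5−6) = (−4)·(−2)·(−5)·(−1) = 40 ≡ 7, so v_3 = 7^{−1} = 8 (mod 11).
  i = 4 (α = 10): (10−9)(10−7)(10−5)(10−6) = 1·3·5·4 = 60 ≡ 5, so v_4 = 5^{−1} = 9 (mod 11).
  i = 5 (α = 6): (6−9)(6−7)(6−5)(6−10) = (−3)·(−1)·1·(−4) = −12 ≡ 10, so v_5 = 10^{−1} = 10 (mod 11).
  v = [5, 1, 8, 9, 10].
Step 2: syndromes of r = [1, 7, 2, 9, 4] (all sums mod 11).
  S_0 = Σ v_i r_i = 5·1 + 1·7 + 8·2 + 9·9 + 10·4 = 149 ≡ 6.
  S_1 = Σ v_i α_i r_i = 5·9·1 + 1·7·7 + 8·5·2 + 9·10·9 + 10·6·4 = 1224 ≡ 3.
  α_i^2 mod 11 = [4, 5, 3, 1, 3].
  S_2 = Σ v_i α_i^2 r_i = 5·4·1 + 1·5·7 + 8·3·2 + 9·1·9 + 10·3·4 = 304 ≡ 7.
  S = (6, 3, 7) ≠ 0, so r is not a codeword (an error is present).
Step 3: locate the error. For a single error e at position i, S_ℓ = v_i·e·α_i^ℓ, so α_err = S_1/S_0.
  S_0^{−1} = 6^{−1} = 2 (mod 11), so α_err = 3·2 = 6 ≡ 6 = α_5. Error position i = 5.
  Consistency check: S_2/S_1 = 7·4 = 28 ≡ 6 = α_err ✓ (single-error assumption holds).
Step 4: error magnitude e = S_0/v_5 = S_0·∏_{j≠5}(α_5 − α_j) = 6·10 = 60 ≡ 5 (mod 11).
Step 5: correct position 5: c_5 = r_5 − e = 4 − 5 ≡ 10 (mod 11). Hence c = [1, 7, 2, 9, 10].
  Check: interpolating c through the α_i gives m(x) = 6 + 8·x (degree < 2) with m(α_i) = c_i for every i, so c is indeed a codeword.


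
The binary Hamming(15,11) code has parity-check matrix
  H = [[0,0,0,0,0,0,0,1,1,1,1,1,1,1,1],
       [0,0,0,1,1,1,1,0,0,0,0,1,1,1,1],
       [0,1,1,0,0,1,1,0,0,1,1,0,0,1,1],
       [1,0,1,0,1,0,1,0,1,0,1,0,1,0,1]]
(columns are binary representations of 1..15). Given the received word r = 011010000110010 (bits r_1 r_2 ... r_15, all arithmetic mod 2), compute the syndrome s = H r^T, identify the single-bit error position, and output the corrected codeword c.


s = (1, 0, 1, 1)^T, error position = 11, corrected codeword c = 011010000100010

Compute s = H r^T mod 2 one row at a time:
  s_1 = 0 + 0 + 1 + 1 + 0 + 0 + 1 + 0 = 3 ≡ 1 (mod 2).
  s_2 = 0 + 1 + 0 + 0 + 0 + 0 + 1 + 0 = 2 ≡ 0 (mod 2).
  s_3 = 1 + 1 + 0 + 0 + 1 + 1 + 1 + 0 = 5 ≡ 1 (mod 2).
  s_4 = 0 + 1 + 1 + 0 + 0 + 1 + 0 + 0 = 3 ≡ 1 (mod 2).
s = (1, 0, 1, 1)^T — this equals column 11 of H (binary 1011), so error is at position 11.
Correct: flip bit 11 of r = 011010000110010 to get c = 011010000100010.


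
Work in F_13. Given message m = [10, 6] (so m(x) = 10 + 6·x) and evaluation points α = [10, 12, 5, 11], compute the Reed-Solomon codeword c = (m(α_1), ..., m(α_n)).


c = [5, 4, 1, 11]

Message polynomial: m(x) = 10 + 6·x (mod 13).
For each evaluation point α_i, compute m(α_i) mod 13:
  α_1 = 10: Horner steps 6 → 5, so m(10) = 5.
  α_2 = 12: Horner steps 6 → 4, so m(12) = 4.
  α_3 = 5: Horner steps 6 → 1, so m(5) = 1.
  α_4 = 11: Horner steps 6 → 11, so m(11) = 11.
Codeword c = [5, 4, 1, 11] ∈ F_13^4.


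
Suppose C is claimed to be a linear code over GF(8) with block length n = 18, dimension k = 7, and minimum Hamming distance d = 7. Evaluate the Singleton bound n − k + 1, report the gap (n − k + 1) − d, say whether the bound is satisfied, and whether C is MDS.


Singleton RHS = n − k + 1 = 12, slack = 5, bound satisfied, not MDS.

Singleton bound: d ≤ n − k + 1.
Here n = 18, k = 7, so n − k + 1 = 12.
Given d = 7, check d ≤ 12: YES.
Slack = (n − k + 1) − d = 5.
The code is NOT MDS (slack = 5 > 0).
Description: the claimed parameters are [18, 7, 7]_8; such a code would be non-MDS.


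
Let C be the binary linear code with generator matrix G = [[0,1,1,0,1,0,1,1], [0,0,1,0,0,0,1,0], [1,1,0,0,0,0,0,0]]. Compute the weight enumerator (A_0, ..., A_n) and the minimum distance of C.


Weight distribution: A_0 = 1, A_2 = 2, A_3 = 2, A_4 = 1, A_5 = 2. Minimum distance d = 2.

Enumerate all 2^3 = 8 messages m ∈ F_2^3.
For each, compute codeword c = mG in F_2^8, then tally its weight.
  m = 000 → c = 00000000, weight = 0.
  m = 100 → c = 01101011, weight = 5.
  m = 010 → c = 00100010, weight = 2.
  m = 110 → c = 01001001, weight = 3.
  m = 001 → c = 11000000, weight = 2.
  m = 101 → c = 10101011, weight = 5.
  m = 011 → c = 11100010, weight = 4.
  m = 111 → c = 10001001, weight = 3.
Tally weights:
  weight 0: 1 codewords.
  weight 2: 2 codewords.
  weight 3: 2 codewords.
  weight 4: 1 codewords.
  weight 5: 2 codewords.
Minimum distance d = smallest w > 0 with A_w > 0 = 2.
Sanity: Σ A_w = 8 = 2^3 = 8 ✓.


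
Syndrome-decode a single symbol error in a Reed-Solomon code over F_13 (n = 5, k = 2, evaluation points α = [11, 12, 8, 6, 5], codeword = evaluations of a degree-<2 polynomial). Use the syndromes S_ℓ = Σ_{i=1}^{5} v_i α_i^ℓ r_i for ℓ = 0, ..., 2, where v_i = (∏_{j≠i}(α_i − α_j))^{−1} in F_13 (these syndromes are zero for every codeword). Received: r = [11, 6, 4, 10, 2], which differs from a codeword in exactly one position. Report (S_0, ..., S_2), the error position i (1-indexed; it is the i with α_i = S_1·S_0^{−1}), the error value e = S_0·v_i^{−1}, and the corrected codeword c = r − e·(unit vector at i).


S = (8, 12, 5), error at position 3, error magnitude e = 4, c = [11, 6, 0, 10, 2].

Step 1: column multipliers v_i = (∏_{j≠i}(α_i − α_j))^{−1} mod 13.
  i = 1 (α = 11): (11−12)(11−8)(11−6)(11−5) = (−1)·3·5·6 = −90 ≡ 1, so v_1 = 1^{−1} = 1 (mod 13).
  i = 2 (α = 12): (12−11)(12−8)(12−6)(12−5) = 1·4·6·7 = 168 ≡ 12, so v_2 = 12^{−1} = 12 (mod 13).
  i = 3 (α = 8): (8−11)(8−12)(8−6)(8−5) = (−3)·(−4)·2·3 = 72 ≡ 7, so v_3 = 7^{−1} = 2 (mod 13).
  i = 4 (α = 6): (6−11)(6−12)(6−8)(6−5) = (−5)·(−6)·(−2)·1 = −60 ≡ 5, so v_4 = 5^{−1} = 8 (mod 13).
  i = 5 (α = 5): (5−11)(5−12)(5−8)(5−6) = (−6)·(−7)·(−3)·(−1) = 126 ≡ 9, so v_5 = 9^{−1} = 3 (mod 13).
  v = [1, 12, 2, 8, 3].
Step 2: syndromes of r = [11, 6, 4, 10, 2] (all sums mod 13).
  S_0 = Σ v_i r_i = 1·11 + 12·6 + 2·4 + 8·10 + 3·2 = 177 ≡ 8.
  S_1 = Σ v_i α_i r_i = 1·11·11 + 12·12·6 + 2·8·4 + 8·6·10 + 3·5·2 = 1559 ≡ 12.
  α_i^2 mod 13 = [4, 1, 12, 10, 12].
  S_2 = Σ v_i α_i^2 r_i = 1·4·11 + 12·1·6 + 2·12·4 + 8·10·10 + 3·12·2 = 1084 ≡ 5.
  S = (8, 12, 5) ≠ 0, so r is not a codeword (an error is present).
Step 3: locate the error. For a single error e at position i, S_ℓ = v_i·e·α_i^ℓ, so α_err = S_1/S_0.
  S_0^{−1} = 8^{−1} = 5 (mod 13), so α_err = 12·5 = 60 ≡ 8 = α_3. Error position i = 3.
  Consistency check: S_2/S_1 = 5·12 = 60 ≡ 8 = α_err ✓ (single-error assumption holds).
Step 4: error magnitude e = S_0/v_3 = S_0·∏_{j≠3}(α_3 − α_j) = 8·7 = 56 ≡ 4 (mod 13).
Step 5: correct position 3: c_3 = r_3 − e = 4 − 4 ≡ 0 (mod 13). Hence c = [11, 6, 0, 10, 2].
  Check: interpolating c through the α_i gives m(x) = 1 + 8·x (degree < 2) with m(α_i) = c_i for every i, so c is indeed a codeword.


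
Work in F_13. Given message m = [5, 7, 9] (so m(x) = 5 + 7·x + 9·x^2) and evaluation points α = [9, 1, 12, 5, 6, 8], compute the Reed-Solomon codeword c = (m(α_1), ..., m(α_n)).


c = [4, 8, 7, 5, 7, 0]

Message polynomial: m(x) = 5 + 7·x + 9·x^2 (mod 13).
For each evaluation point α_i, compute m(α_i) mod 13:
  α_1 = 9: Horner steps 9 → 10 → 4, so m(9) = 4.
  α_2 = 1: Horner steps 9 → 3 → 8, so m(1) = 8.
  α_3 = 12: Horner steps 9 → 11 → 7, so m(12) = 7.
  α_4 = 5: Horner steps 9 → 0 → 5, so m(5) = 5.
  α_5 = 6: Horner steps 9 → 9 → 7, so m(6) = 7.
  α_6 = 8: Horner steps 9 → 1 → 0, so m(8) = 0.
Codeword c = [4, 8, 7, 5, 7, 0] ∈ F_13^6.


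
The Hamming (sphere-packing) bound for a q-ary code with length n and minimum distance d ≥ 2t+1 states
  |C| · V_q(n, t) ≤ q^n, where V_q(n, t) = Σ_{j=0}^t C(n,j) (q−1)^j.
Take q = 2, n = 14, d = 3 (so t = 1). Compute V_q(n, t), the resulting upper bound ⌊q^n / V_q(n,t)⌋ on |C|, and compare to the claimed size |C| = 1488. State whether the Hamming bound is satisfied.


V_q(n, t) = 15, q^n = 16384, Hamming bound = 1092, |C| = 1488 > bound (violated).

Step 1: Compute V_q(n, t) = Σ_{j=0}^1 C(n, j) (q−1)^j.
  j = 0: C(14,0)·(1)^0 = 1·1 = 1.
  j = 1: C(14,1)·(1)^1 = 14·1 = 14.
  V_q(n, t) = 1 + 14 = 15.
Step 2: q^n = 2^14 = 16384.
Step 3: Hamming bound ⌊q^n / V_q(n,t)⌋ = ⌊16384/15⌋ = 1092.
Step 4: Compare |C| = 1488 to 1092: violated.
The claimed |C| lies above the Hamming bound, so no 2-ary code of length 14 with d ≥ 3 can have 1488 codewords.


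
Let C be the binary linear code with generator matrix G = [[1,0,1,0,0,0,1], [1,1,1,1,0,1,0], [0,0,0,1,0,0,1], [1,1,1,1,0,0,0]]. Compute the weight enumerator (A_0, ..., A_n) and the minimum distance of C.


Weight distribution: A_0 = 1, A_1 = 2, A_2 = 2, A_3 = 4, A_4 = 5, A_5 = 2. Minimum distance d = 1.

Enumerate all 2^4 = 16 messages m ∈ F_2^4.
For each, compute codeword c = mG in F_2^7, then tally its weight.
  m = 0000 → c = 0000000, weight = 0.
  m = 1000 → c = 1010001, weight = 3.
  m = 0100 → c = 1111010, weight = 5.
  m = 1100 → c = 0101011, weight = 4.
  m = 0010 → c = 0001001, weight = 2.
  m = 1010 → c = 1011000, weight = 3.
  m = 0110 → c = 1110011, weight = 5.
  m = 1110 → c = 0100010, weight = 2.
  m = 0001 → c = 1111000, weight = 4.
  m = 1001 → c = 0101001, weight = 3.
  m = 0101 → c = 0000010, weight = 1.
  m = 1101 → c = 1010011, weight = 4.
  m = 0011 → c = 1110001, weight = 4.
  m = 1011 → c = 0100000, weight = 1.
  m = 0111 → c = 0001011, weight = 3.
  m = 1111 → c = 1011010, weight = 4.
Tally weights:
  weight 0: 1 codewords.
  weight 1: 2 codewords.
  weight 2: 2 codewords.
  weight 3: 4 codewords.
  weight 4: 5 codewords.
  weight 5: 2 codewords.
Minimum distance d = smallest w > 0 with A_w > 0 = 1.
Sanity: Σ A_w = 16 = 2^4 = 16 ✓.


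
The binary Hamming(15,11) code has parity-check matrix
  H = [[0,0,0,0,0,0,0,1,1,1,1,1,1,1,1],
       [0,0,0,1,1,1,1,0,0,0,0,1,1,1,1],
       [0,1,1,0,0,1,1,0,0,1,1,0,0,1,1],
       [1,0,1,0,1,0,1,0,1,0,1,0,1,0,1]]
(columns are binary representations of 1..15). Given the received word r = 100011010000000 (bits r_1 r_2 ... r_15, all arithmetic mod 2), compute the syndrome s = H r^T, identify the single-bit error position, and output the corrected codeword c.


s = (1, 0, 1, 0)^T, error position = 10, corrected codeword c = 100011010100000

Compute s = H r^T mod 2 one row at a time:
  s_1 = 1 + 0 + 0 + 0 + 0 + 0 + 0 + 0 = 1 ≡ 1 (mod 2).
  s_2 = 0 + 1 + 1 + 0 + 0 + 0 + 0 + 0 = 2 ≡ 0 (mod 2).
  s_3 = 0 + 0 + 1 + 0 + 0 + 0 + 0 + 0 = 1 ≡ 1 (mod 2).
  s_4 = 1 + 0 + 1 + 0 + 0 + 0 + 0 + 0 = 2 ≡ 0 (mod 2).
s = (1, 0, 1, 0)^T — this equals column 10 of H (binary 1010), so error is at position 10.
Correct: flip bit 10 of r = 100011010000000 to get c = 100011010100000.


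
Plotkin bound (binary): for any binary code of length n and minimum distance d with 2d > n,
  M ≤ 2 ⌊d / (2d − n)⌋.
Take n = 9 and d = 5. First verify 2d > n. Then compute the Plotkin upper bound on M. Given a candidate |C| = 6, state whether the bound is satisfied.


Plotkin bound M ≤ 10; given |C| = 6 ≤ bound (satisfied).

Check applicability: 2d = 10, n = 9.
2d − n = 1 > 0, so Plotkin applies.
Compute d/(2d−n) = 5/1 ≈ 5.0000.
⌊d/(2d−n)⌋ = 5.
Plotkin bound: M ≤ 2·5 = 10.
Given |C| = 6, check: satisfied.
This |C| is below the Plotkin bound.


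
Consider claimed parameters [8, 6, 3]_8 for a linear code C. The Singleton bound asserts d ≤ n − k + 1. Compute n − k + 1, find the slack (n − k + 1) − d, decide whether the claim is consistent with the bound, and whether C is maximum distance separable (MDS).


Singleton RHS = n − k + 1 = 3, slack = 0, bound satisfied, MDS.

Singleton bound: d ≤ n − k + 1.
Here n = 8, k = 6, so n − k + 1 = 3.
Given d = 3, check d ≤ 3: YES.
Slack = (n − k + 1) − d = 0.
The code is MDS (slack = 0).
Description: the claimed parameters are [8, 6, 3]_8; such a code would be MDS (meets Singleton bound).


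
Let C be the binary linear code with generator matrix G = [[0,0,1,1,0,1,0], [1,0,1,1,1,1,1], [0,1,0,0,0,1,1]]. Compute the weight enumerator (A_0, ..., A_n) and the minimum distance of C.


Weight distribution: A_0 = 1, A_3 = 3, A_4 = 2, A_5 = 1, A_6 = 1. Minimum distance d = 3.

Enumerate all 2^3 = 8 messages m ∈ F_2^3.
For each, compute codeword c = mG in F_2^7, then tally its weight.
  m = 000 → c = 0000000, weight = 0.
  m = 100 → c = 0011010, weight = 3.
  m = 010 → c = 1011111, weight = 6.
  m = 110 → c = 1000101, weight = 3.
  m = 001 → c = 0100011, weight = 3.
  m = 101 → c = 0111001, weight = 4.
  m = 011 → c = 1111100, weight = 5.
  m = 111 → c = 1100110, weight = 4.
Tally weights:
  weight 0: 1 codewords.
  weight 3: 3 codewords.
  weight 4: 2 codewords.
  weight 5: 1 codewords.
  weight 6: 1 codewords.
Minimum distance d = smallest w > 0 with A_w > 0 = 3.
Sanity: Σ A_w = 8 = 2^3 = 8 ✓.


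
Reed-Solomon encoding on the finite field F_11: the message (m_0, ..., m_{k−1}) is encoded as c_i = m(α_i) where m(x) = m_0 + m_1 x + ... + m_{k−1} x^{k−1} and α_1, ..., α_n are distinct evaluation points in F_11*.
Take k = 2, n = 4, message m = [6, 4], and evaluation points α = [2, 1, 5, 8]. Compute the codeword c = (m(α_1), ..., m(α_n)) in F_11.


c = [3, 10, 4, 5]

Message polynomial: m(x) = 6 + 4·x (mod 11).
For each evaluation point α_i, compute m(α_i) mod 11:
  α_1 = 2: Horner steps 4 → 3, so m(2) = 3.
  α_2 = 1: Horner steps 4 → 10, so m(1) = 10.
  α_3 = 5: Horner steps 4 → 4, so m(5) = 4.
  α_4 = 8: Horner steps 4 → 5, so m(8) = 5.
Codeword c = [3, 10, 4, 5] ∈ F_11^4.


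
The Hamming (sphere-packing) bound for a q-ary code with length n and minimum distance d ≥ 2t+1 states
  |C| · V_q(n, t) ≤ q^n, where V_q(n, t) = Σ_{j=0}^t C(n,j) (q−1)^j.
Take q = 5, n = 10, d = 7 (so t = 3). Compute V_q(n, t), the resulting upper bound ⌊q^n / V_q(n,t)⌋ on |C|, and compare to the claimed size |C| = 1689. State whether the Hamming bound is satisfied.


V_q(n, t) = 8441, q^n = 9765625, Hamming bound = 1156, |C| = 1689 > bound (violated).

Step 1: Compute V_q(n, t) = Σ_{j=0}^3 C(n, j) (q−1)^j.
  j = 0: C(10,0)·(4)^0 = 1·1 = 1.
  j = 1: C(10,1)·(4)^1 = 10·4 = 40.
  j = 2: C(10,2)·(4)^2 = 45·16 = 720.
  j = 3: C(10,3)·(4)^3 = 120·64 = 7680.
  V_q(n, t) = 1 + 40 + 720 + 7680 = 8441.
Step 2: q^n = 5^10 = 9765625.
Step 3: Hamming bound ⌊q^n / V_q(n,t)⌋ = ⌊9765625/8441⌋ = 1156.
Step 4: Compare |C| = 1689 to 1156: violated.
The claimed |C| lies above the Hamming bound, so no 5-ary code of length 10 with d ≥ 7 can have 1689 codewords.


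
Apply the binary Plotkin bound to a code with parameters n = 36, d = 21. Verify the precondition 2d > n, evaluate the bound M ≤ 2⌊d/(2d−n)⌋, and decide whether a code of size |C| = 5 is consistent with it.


Plotkin bound M ≤ 6; given |C| = 5 ≤ bound (satisfied).

Check applicability: 2d = 42, n = 36.
2d − n = 6 > 0, so Plotkin applies.
Compute d/(2d−n) = 21/6 ≈ 3.5000.
⌊d/(2d−n)⌋ = 3.
Plotkin bound: M ≤ 2·3 = 6.
Given |C| = 5, check: satisfied.
This |C| is below the Plotkin bound.


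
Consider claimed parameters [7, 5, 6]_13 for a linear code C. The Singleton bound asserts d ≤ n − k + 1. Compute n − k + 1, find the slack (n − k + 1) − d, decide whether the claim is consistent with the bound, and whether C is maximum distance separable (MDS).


Singleton RHS = n − k + 1 = 3, slack = -3, bound violated (no such code; not MDS).

Singleton bound: d ≤ n − k + 1.
Here n = 7, k = 5, so n − k + 1 = 3.
Given d = 6, check d ≤ 3: NO.
Slack = (n − k + 1) − d = -3.
The slack is negative: d = 6 exceeds n − k + 1 = 3 by 3, so the Singleton bound is violated and no linear [7, 5, 6]_13 code can exist. In particular it is not MDS (MDS requires d = n − k + 1 exactly).
Description: the claimed parameters are [7, 5, 6]_13; such a code would be impossible (violates the Singleton bound).


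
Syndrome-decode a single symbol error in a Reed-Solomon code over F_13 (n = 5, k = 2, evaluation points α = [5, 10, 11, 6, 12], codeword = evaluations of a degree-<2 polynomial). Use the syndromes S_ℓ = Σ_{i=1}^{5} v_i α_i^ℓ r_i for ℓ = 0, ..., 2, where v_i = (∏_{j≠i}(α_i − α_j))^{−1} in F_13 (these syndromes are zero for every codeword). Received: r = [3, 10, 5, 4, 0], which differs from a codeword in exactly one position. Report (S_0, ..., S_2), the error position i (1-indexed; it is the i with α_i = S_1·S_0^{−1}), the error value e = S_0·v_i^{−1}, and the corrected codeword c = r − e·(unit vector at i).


S = (10, 11, 3), error at position 1, error magnitude e = 7, c = [9, 10, 5, 4, 0].

Step 1: column multipliers v_i = (∏_{j≠i}(α_i − α_j))^{−1} mod 13.
  i = 1 (α = 5): (5−10)(5−11)(5−6)(5−12) = (−5)·(−6)·(−1)·(−7) = 210 ≡ 2, so v_1 = 2^{−1} = 7 (mod 13).
  i = 2 (α = 10): (10−5)(10−11)(10−6)(10−12) = 5·(−1)·4·(−2) = 40 ≡ 1, so v_2 = 1^{−1} = 1 (mod 13).
  i = 3 (α = 11): (11−5)(11−10)(11−6)(11−12) = 6·1·5·(−1) = −30 ≡ 9, so v_3 = 9^{−1} = 3 (mod 13).
  i = 4 (α = 6): (6−5)(6−10)(6−11)(6−12) = 1·(−4)·(−5)·(−6) = −120 ≡ 10, so v_4 = 10^{−1} = 4 (mod 13).
  i = 5 (α = 12): (12−5)(12−10)(12−11)(12−6) = 7·2·1·6 = 84 ≡ 6, so v_5 = 6^{−1} = 11 (mod 13).
  v = [7, 1, 3, 4, 11].
Step 2: syndromes of r = [3, 10, 5, 4, 0] (all sums mod 13).
  S_0 = Σ v_i r_i = 7·3 + 1·10 + 3·5 + 4·4 + 11·0 = 62 ≡ 10.
  S_1 = Σ v_i α_i r_i = 7·5·3 + 1·10·10 + 3·11·5 + 4·6·4 + 11·12·0 = 466 ≡ 11.
  α_i^2 mod 13 = [12, 9, 4, 10, 1].
  S_2 = Σ v_i α_i^2 r_i = 7·12·3 + 1·9·10 + 3·4·5 + 4·10·4 + 11·1·0 = 562 ≡ 3.
  S = (10, 11, 3) ≠ 0, so r is not a codeword (an error is present).
Step 3: locate the error. For a single error e at position i, S_ℓ = v_i·e·α_i^ℓ, so α_err = S_1/S_0.
  S_0^{−1} = 10^{−1} = 4 (mod 13), so α_err = 11·4 = 44 ≡ 5 = α_1. Error position i = 1.
  Consistency check: S_2/S_1 = 3·6 = 18 ≡ 5 = α_err ✓ (single-error assumption holds).
Step 4: error magnitude e = S_0/v_1 = S_0·∏_{j≠1}(α_1 − α_j) = 10·2 = 20 ≡ 7 (mod 13).
Step 5: correct position 1: c_1 = r_1 − e = 3 − 7 ≡ 9 (mod 13). Hence c = [9, 10, 5, 4, 0].
  Check: interpolating c through the α_i gives m(x) = 8 + 8·x (degree < 2) with m(α_i) = c_i for every i, so c is indeed a codeword.


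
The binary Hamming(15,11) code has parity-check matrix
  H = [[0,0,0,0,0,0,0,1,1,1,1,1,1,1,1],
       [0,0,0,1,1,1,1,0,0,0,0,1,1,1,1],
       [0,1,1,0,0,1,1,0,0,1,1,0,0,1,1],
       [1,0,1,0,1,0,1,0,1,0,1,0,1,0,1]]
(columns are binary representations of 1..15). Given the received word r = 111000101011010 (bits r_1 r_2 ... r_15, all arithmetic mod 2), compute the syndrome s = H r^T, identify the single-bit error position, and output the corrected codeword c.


s = (0, 1, 1, 1)^T, error position = 7, corrected codeword c = 111000001011010

Compute s = H r^T mod 2 one row at a time:
  s_1 = 0 + 1 + 0 + 1 + 1 + 0 + 1 + 0 = 4 ≡ 0 (mod 2).
  s_2 = 0 + 0 + 0 + 1 + 1 + 0 + 1 + 0 = 3 ≡ 1 (mod 2).
  s_3 = 1 + 1 + 0 + 1 + 0 + 1 + 1 + 0 = 5 ≡ 1 (mod 2).
  s_4 = 1 + 1 + 0 + 1 + 1 + 1 + 0 + 0 = 5 ≡ 1 (mod 2).
s = (0, 1, 1, 1)^T — this equals column 7 of H (binary 0111), so error is at position 7.
Correct: flip bit 7 of r = 111000101011010 to get c = 111000001011010.


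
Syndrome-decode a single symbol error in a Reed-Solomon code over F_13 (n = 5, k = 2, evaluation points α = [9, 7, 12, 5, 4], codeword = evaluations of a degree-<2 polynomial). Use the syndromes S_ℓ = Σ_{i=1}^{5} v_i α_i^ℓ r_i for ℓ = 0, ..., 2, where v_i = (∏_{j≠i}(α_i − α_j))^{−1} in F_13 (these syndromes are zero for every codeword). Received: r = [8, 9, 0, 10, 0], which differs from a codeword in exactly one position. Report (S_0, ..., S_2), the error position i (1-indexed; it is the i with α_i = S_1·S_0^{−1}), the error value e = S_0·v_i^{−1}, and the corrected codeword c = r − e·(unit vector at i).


S = (3, 12, 9), error at position 5, error magnitude e = 9, c = [8, 9, 0, 10, 4].

Step 1: column multipliers v_i = (∏_{j≠i}(α_i − α_j))^{−1} mod 13.
  i = 1 (α = 9): (9−7)(9−12)(9−5)(9−4) = 2·(−3)·4·5 = −120 ≡ 10, so v_1 = 10^{−1} = 4 (mod 13).
  i = 2 (α = 7): (7−9)(7−12)(7−5)(7−4) = (−2)·(−5)·2·3 = 60 ≡ 8, so v_2 = 8^{−1} = 5 (mod 13).
  i = 3 (α = 12): (12−9)(12−7)(12−5)(12−4) = 3·5·7·8 = 840 ≡ 8, so v_3 = 8^{−1} = 5 (mod 13).
  i = 4 (α = 5): (5−9)(5−7)(5−12)(5−4) = (−4)·(−2)·(−7)·1 = −56 ≡ 9, so v_4 = 9^{−1} = 3 (mod 13).
  i = 5 (α = 4): (4−9)(4−7)(4−12)(4−5) = (−5)·(−3)·(−8)·(−1) = 120 ≡ 3, so v_5 = 3^{−1} = 9 (mod 13).
  v = [4, 5, 5, 3, 9].
Step 2: syndromes of r = [8, 9, 0, 10, 0] (all sums mod 13).
  S_0 = Σ v_i r_i = 4·8 + 5·9 + 5·0 + 3·10 + 9·0 = 107 ≡ 3.
  S_1 = Σ v_i α_i r_i = 4·9·8 + 5·7·9 + 5·12·0 + 3·5·10 + 9·4·0 = 753 ≡ 12.
  α_i^2 mod 13 = [3, 10, 1, 12, 3].
  S_2 = Σ v_i α_i^2 r_i = 4·3·8 + 5·10·9 + 5·1·0 + 3·12·10 + 9·3·0 = 906 ≡ 9.
  S = (3, 12, 9) ≠ 0, so r is not a codeword (an error is present).
Step 3: locate the error. For a single error e at position i, S_ℓ = v_i·e·α_i^ℓ, so α_err = S_1/S_0.
  S_0^{−1} = 3^{−1} = 9 (mod 13), so α_err = 12·9 = 108 ≡ 4 = α_5. Error position i = 5.
  Consistency check: S_2/S_1 = 9·12 = 108 ≡ 4 = α_err ✓ (single-error assumption holds).
Step 4: error magnitude e = S_0/v_5 = S_0·∏_{j≠5}(α_5 − α_j) = 3·3 = 9 ≡ 9 (mod 13).
Step 5: correct position 5: c_5 = r_5 − e = 0 − 9 ≡ 4 (mod 13). Hence c = [8, 9, 0, 10, 4].
  Check: interpolating c through the α_i gives m(x) = 6 + 6·x (degree < 2) with m(α_i) = c_i for every i, so c is indeed a codeword.


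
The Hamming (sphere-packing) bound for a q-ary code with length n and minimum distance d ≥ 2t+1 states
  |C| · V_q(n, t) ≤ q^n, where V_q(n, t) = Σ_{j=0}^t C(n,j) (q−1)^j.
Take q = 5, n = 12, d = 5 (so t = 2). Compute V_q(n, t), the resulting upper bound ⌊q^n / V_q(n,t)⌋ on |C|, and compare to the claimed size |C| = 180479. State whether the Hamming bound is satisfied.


V_q(n, t) = 1105, q^n = 244140625, Hamming bound = 220941, |C| = 180479 ≤ bound (satisfied).

Step 1: Compute V_q(n, t) = Σ_{j=0}^2 C(n, j) (q−1)^j.
  j = 0: C(12,0)·(4)^0 = 1·1 = 1.
  j = 1: C(12,1)·(4)^1 = 12·4 = 48.
  j = 2: C(12,2)·(4)^2 = 66·16 = 1056.
  V_q(n, t) = 1 + 48 + 1056 = 1105.
Step 2: q^n = 5^12 = 244140625.
Step 3: Hamming bound ⌊q^n / V_q(n,t)⌋ = ⌊244140625/1105⌋ = 220941.
Step 4: Compare |C| = 180479 to 220941: satisfied.
The claimed |C| lies below the Hamming bound.


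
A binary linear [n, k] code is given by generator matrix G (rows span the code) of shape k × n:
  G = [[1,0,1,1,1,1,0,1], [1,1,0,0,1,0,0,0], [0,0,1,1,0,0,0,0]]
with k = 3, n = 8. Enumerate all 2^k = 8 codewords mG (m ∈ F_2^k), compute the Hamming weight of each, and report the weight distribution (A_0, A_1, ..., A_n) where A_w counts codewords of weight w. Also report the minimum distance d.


Weight distribution: A_0 = 1, A_2 = 1, A_3 = 2, A_4 = 1, A_5 = 2, A_6 = 1. Minimum distance d = 2.

Enumerate all 2^3 = 8 messages m ∈ F_2^3.
For each, compute codeword c = mG in F_2^8, then tally its weight.
  m = 000 → c = 00000000, weight = 0.
  m = 100 → c = 10111101, weight = 6.
  m = 010 → c = 11001000, weight = 3.
  m = 110 → c = 01110101, weight = 5.
  m = 001 → c = 00110000, weight = 2.
  m = 101 → c = 10001101, weight = 4.
  m = 011 → c = 11111000, weight = 5.
  m = 111 → c = 01000101, weight = 3.
Tally weights:
  weight 0: 1 codewords.
  weight 2: 1 codewords.
  weight 3: 2 codewords.
  weight 4: 1 codewords.
  weight 5: 2 codewords.
  weight 6: 1 codewords.
Minimum distance d = smallest w > 0 with A_w > 0 = 2.
Sanity: Σ A_w = 8 = 2^3 = 8 ✓.


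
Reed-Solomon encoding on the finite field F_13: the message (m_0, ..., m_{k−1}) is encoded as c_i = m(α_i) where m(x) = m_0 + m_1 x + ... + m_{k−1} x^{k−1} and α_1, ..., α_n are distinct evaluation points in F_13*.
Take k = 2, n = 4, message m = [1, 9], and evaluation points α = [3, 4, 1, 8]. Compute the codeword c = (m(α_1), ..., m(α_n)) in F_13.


c = [2, 11, 10, 8]

Message polynomial: m(x) = 1 + 9·x (mod 13).
For each evaluation point α_i, compute m(α_i) mod 13:
  α_1 = 3: Horner steps 9 → 2, so m(3) = 2.
  α_2 = 4: Horner steps 9 → 11, so m(4) = 11.
  α_3 = 1: Horner steps 9 → 10, so m(1) = 10.
  α_4 = 8: Horner steps 9 → 8, so m(8) = 8.
Codeword c = [2, 11, 10, 8] ∈ F_13^4.


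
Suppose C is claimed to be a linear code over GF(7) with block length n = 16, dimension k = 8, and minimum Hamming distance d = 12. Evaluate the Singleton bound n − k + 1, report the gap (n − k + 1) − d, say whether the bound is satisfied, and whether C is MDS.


Singleton RHS = n − k + 1 = 9, slack = -3, bound violated (no such code; not MDS).

Singleton bound: d ≤ n − k + 1.
Here n = 16, k = 8, so n − k + 1 = 9.
Given d = 12, check d ≤ 9: NO.
Slack = (n − k + 1) − d = -3.
The slack is negative: d = 12 exceeds n − k + 1 = 9 by 3, so the Singleton bound is violated and no linear [16, 8, 12]_7 code can exist. In particular it is not MDS (MDS requires d = n − k + 1 exactly).
Description: the claimed parameters are [16, 8, 12]_7; such a code would be impossible (violates the Singleton bound).


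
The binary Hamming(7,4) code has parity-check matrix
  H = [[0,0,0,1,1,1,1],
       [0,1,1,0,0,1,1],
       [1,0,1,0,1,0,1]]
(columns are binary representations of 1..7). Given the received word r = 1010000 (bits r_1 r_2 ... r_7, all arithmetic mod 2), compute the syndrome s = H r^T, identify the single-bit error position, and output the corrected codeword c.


s = (0, 1, 0)^T, error position = 2, corrected codeword c = 1110000

Compute s = H r^T mod 2 one row at a time:
  s_1 = 0 + 0 + 0 + 0 = 0 ≡ 0 (mod 2).
  s_2 = 0 + 1 + 0 + 0 = 1 ≡ 1 (mod 2).
  s_3 = 1 + 1 + 0 + 0 = 2 ≡ 0 (mod 2).
s = (0, 1, 0)^T — this equals column 2 of H (binary 010), so error is at position 2.
Correct: flip bit 2 of r = 1010000 to get c = 1110000.


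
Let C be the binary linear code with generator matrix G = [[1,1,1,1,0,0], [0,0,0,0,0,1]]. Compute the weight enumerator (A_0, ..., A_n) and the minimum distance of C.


Weight distribution: A_0 = 1, A_1 = 1, A_4 = 1, A_5 = 1. Minimum distance d = 1.

Enumerate all 2^2 = 4 messages m ∈ F_2^2.
For each, compute codeword c = mG in F_2^6, then tally its weight.
  m = 00 → c = 000000, weight = 0.
  m = 10 → c = 111100, weight = 4.
  m = 01 → c = 000001, weight = 1.
  m = 11 → c = 111101, weight = 5.
Tally weights:
  weight 0: 1 codewords.
  weight 1: 1 codewords.
  weight 4: 1 codewords.
  weight 5: 1 codewords.
Minimum distance d = smallest w > 0 with A_w > 0 = 1.
Sanity: Σ A_w = 4 = 2^2 = 4 ✓.


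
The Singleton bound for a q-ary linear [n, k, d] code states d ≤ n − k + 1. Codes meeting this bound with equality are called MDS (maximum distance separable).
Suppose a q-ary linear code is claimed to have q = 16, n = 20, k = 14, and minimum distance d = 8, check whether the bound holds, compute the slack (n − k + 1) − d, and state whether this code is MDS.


Singleton RHS = n − k + 1 = 7, slack = -1, bound violated (no such code; not MDS).

Singleton bound: d ≤ n − k + 1.
Here n = 20, k = 14, so n − k + 1 = 7.
Given d = 8, check d ≤ 7: NO.
Slack = (n − k + 1) − d = -1.
The slack is negative: d = 8 exceeds n − k + 1 = 7 by 1, so the Singleton bound is violated and no linear [20, 14, 8]_16 code can exist. In particular it is not MDS (MDS requires d = n − k + 1 exactly).
Description: the claimed parameters are [20, 14, 8]_16; such a code would be impossible (violates the Singleton bound).


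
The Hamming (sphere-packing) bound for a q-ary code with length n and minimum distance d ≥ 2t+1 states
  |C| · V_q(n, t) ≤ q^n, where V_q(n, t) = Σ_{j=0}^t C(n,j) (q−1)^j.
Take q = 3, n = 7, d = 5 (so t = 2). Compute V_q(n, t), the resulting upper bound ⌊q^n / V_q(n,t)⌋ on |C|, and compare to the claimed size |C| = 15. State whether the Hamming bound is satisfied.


V_q(n, t) = 99, q^n = 2187, Hamming bound = 22, |C| = 15 ≤ bound (satisfied).

Step 1: Compute V_q(n, t) = Σ_{j=0}^2 C(n, j) (q−1)^j.
  j = 0: C(7,0)·(2)^0 = 1·1 = 1.
  j = 1: C(7,1)·(2)^1 = 7·2 = 14.
  j = 2: C(7,2)·(2)^2 = 21·4 = 84.
  V_q(n, t) = 1 + 14 + 84 = 99.
Step 2: q^n = 3^7 = 2187.
Step 3: Hamming bound ⌊q^n / V_q(n,t)⌋ = ⌊2187/99⌋ = 22.
Step 4: Compare |C| = 15 to 22: satisfied.
The claimed |C| lies below the Hamming bound.


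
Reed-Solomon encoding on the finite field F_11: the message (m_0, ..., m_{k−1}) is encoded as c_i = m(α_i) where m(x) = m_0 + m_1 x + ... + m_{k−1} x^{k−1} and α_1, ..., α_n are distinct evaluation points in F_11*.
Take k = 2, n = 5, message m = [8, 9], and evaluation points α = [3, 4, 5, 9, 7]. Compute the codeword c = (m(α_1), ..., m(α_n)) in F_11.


c = [2, 0, 9, 1, 5]

Message polynomial: m(x) = 8 + 9·x (mod 11).
For each evaluation point α_i, compute m(α_i) mod 11:
  α_1 = 3: Horner steps 9 → 2, so m(3) = 2.
  α_2 = 4: Horner steps 9 → 0, so m(4) = 0.
  α_3 = 5: Horner steps 9 → 9, so m(5) = 9.
  α_4 = 9: Horner steps 9 → 1, so m(9) = 1.
  α_5 = 7: Horner steps 9 → 5, so m(7) = 5.
Codeword c = [2, 0, 9, 1, 5] ∈ F_11^5.


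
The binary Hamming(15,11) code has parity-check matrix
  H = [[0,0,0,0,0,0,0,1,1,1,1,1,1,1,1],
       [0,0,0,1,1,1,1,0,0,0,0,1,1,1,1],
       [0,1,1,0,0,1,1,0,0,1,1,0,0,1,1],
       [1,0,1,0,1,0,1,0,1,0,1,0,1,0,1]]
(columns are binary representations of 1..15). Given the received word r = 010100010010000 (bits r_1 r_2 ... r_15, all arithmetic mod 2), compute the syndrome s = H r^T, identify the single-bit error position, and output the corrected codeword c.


s = (0, 1, 0, 1)^T, error position = 5, corrected codeword c = 010110010010000

Compute s = H r^T mod 2 one row at a time:
  s_1 = 1 + 0 + 0 + 1 + 0 + 0 + 0 + 0 = 2 ≡ 0 (mod 2).
  s_2 = 1 + 0 + 0 + 0 + 0 + 0 + 0 + 0 = 1 ≡ 1 (mod 2).
  s_3 = 1 + 0 + 0 + 0 + 0 + 1 + 0 + 0 = 2 ≡ 0 (mod 2).
  s_4 = 0 + 0 + 0 + 0 + 0 + 1 + 0 + 0 = 1 ≡ 1 (mod 2).
s = (0, 1, 0, 1)^T — this equals column 5 of H (binary 0101), so error is at position 5.
Correct: flip bit 5 of r = 010100010010000 to get c = 010110010010000.


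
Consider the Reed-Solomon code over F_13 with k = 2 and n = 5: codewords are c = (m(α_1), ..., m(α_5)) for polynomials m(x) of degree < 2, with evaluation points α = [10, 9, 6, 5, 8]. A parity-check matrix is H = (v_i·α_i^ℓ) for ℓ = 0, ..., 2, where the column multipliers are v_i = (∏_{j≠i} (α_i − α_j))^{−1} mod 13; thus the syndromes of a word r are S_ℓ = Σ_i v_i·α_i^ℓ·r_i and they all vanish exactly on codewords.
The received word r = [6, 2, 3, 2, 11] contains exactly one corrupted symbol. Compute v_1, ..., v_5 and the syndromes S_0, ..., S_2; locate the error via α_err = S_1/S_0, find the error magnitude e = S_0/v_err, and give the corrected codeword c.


S = (2, 10, 11), error at position 4, error magnitude e = 3, c = [6, 2, 3, 12, 11].

Step 1: column multipliers v_i = (∏_{j≠i}(α_i − α_j))^{−1} mod 13.
  i = 1 (α = 10): (10−9)(10−6)(10−5)(10−8) = 1·4·5·2 = 40 ≡ 1, so v_1 = 1^{−1} = 1 (mod 13).
  i = 2 (α = 9): (9−10)(9−6)(9−5)(9−8) = (−1)·3·4·1 = −12 ≡ 1, so v_2 = 1^{−1} = 1 (mod 13).
  i = 3 (α = 6): (6−10)(6−9)(6−5)(6−8) = (−4)·(−3)·1·(−2) = −24 ≡ 2, so v_3 = 2^{−1} = 7 (mod 13).
  i = 4 (α = 5): (5−10)(5−9)(5−6)(5−8) = (−5)·(−4)·(−1)·(−3) = 60 ≡ 8, so v_4 = 8^{−1} = 5 (mod 13).
  i = 5 (α = 8): (8−10)(8−9)(8−6)(8−5) = (−2)·(−1)·2·3 = 12 ≡ 12, so v_5 = 12^{−1} = 12 (mod 13).
  v = [1, 1, 7, 5, 12].
Step 2: syndromes of r = [6, 2, 3, 2, 11] (all sums mod 13).
  S_0 = Σ v_i r_i = 1·6 + 1·2 + 7·3 + 5·2 + 12·11 = 171 ≡ 2.
  S_1 = Σ v_i α_i r_i = 1·10·6 + 1·9·2 + 7·6·3 + 5·5·2 + 12·8·11 = 1310 ≡ 10.
  α_i^2 mod 13 = [9, 3, 10, 12, 12].
  S_2 = Σ v_i α_i^2 r_i = 1·9·6 + 1·3·2 + 7·10·3 + 5·12·2 + 12·12·11 = 1974 ≡ 11.
  S = (2, 10, 11) ≠ 0, so r is not a codeword (an error is present).
Step 3: locate the error. For a single error e at position i, S_ℓ = v_i·e·α_i^ℓ, so α_err = S_1/S_0.
  S_0^{−1} = 2^{−1} = 7 (mod 13), so α_err = 10·7 = 70 ≡ 5 = α_4. Error position i = 4.
  Consistency check: S_2/S_1 = 11·4 = 44 ≡ 5 = α_err ✓ (single-error assumption holds).
Step 4: error magnitude e = S_0/v_4 = S_0·∏_{j≠4}(α_4 − α_j) = 2·8 = 16 ≡ 3 (mod 13).
Step 5: correct position 4: c_4 = r_4 − e = 2 − 3 ≡ 12 (mod 13). Hence c = [6, 2, 3, 12, 11].
  Check: interpolating c through the α_i gives m(x) = 5 + 4·x (degree < 2) with m(α_i) = c_i for every i, so c is indeed a codeword.


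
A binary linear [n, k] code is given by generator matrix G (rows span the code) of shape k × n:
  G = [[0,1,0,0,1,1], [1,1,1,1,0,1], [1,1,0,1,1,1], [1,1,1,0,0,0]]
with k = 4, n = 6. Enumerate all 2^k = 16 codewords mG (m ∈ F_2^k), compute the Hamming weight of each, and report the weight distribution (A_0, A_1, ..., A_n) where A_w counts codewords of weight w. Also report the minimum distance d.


Weight distribution: A_0 = 1, A_2 = 4, A_3 = 6, A_4 = 3, A_5 = 2. Minimum distance d = 2.

Enumerate all 2^4 = 16 messages m ∈ F_2^4.
For each, compute codeword c = mG in F_2^6, then tally its weight.
  m = 0000 → c = 000000, weight = 0.
  m = 1000 → c = 010011, weight = 3.
  m = 0100 → c = 111101, weight = 5.
  m = 1100 → c = 101110, weight = 4.
  m = 0010 → c = 110111, weight = 5.
  m = 1010 → c = 100100, weight = 2.
  m = 0110 → c = 001010, weight = 2.
  m = 1110 → c = 011001, weight = 3.
  m = 0001 → c = 111000, weight = 3.
  m = 1001 → c = 101011, weight = 4.
  m = 0101 → c = 000101, weight = 2.
  m = 1101 → c = 010110, weight = 3.
  m = 0011 → c = 001111, weight = 4.
  m = 1011 → c = 011100, weight = 3.
  m = 0111 → c = 110010, weight = 3.
  m = 1111 → c = 100001, weight = 2.
Tally weights:
  weight 0: 1 codewords.
  weight 2: 4 codewords.
  weight 3: 6 codewords.
  weight 4: 3 codewords.
  weight 5: 2 codewords.
Minimum distance d = smallest w > 0 with A_w > 0 = 2.
Sanity: Σ A_w = 16 = 2^4 = 16 ✓.
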